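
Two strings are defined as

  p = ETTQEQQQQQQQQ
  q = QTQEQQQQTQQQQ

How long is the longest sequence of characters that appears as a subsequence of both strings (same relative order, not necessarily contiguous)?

11

Pick T (p #3, q #2) → Q (p #4, q #3) → E (p #5, q #4) → Q (p #6, q #5) → Q (p #7, q #6) → Q (p #8, q #7) → Q (p #9, q #8) → Q (p #10, q #10) → Q (p #11, q #11) → Q (p #12, q #12) → Q (p #13, q #13); all 11 characters appear in both, in order. The LCS DP gives dp[13][13] = 11, so this is optimal.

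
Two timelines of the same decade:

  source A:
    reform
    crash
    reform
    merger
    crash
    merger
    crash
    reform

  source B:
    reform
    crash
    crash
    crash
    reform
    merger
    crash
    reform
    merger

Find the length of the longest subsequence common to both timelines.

6

Pick reform (source A #1, source B #1), crash (source A #2, source B #4), reform (source A #3, source B #5), merger (source A #4, source B #6), crash (source A #5, source B #7), merger (source A #6, source B #9); all 6 events appear in both, in order. The LCS DP gives dp[8][9] = 6, so this is optimal.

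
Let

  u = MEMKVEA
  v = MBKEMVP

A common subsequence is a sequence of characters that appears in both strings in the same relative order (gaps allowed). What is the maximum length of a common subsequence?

4

Let dp[i][j] be the LCS length of the first i characters of u and the first j characters of v. dp[i][j] = dp[i-1][j-1]+1 when the i-th and j-th characters match, else max(dp[i-1][j], dp[i][j-1]).
    ·  M  B  K  E  M  V  P
 ·  0  0  0  0  0  0  0  0
 M  0  1  1  1  1  1  1  1
 E  0  1  1  1  2  2  2  2
 M  0  1  1  1  2  3  3  3
 K  0  1  1  2  2  3  3  3
 V  0  1  1  2  2  3  4  4
 E  0  1  1  2  3  3  4  4
 A  0  1  1  2  3  3  4  4
dp[7][7] = 4. One LCS (by backtracking along matches): MEMV.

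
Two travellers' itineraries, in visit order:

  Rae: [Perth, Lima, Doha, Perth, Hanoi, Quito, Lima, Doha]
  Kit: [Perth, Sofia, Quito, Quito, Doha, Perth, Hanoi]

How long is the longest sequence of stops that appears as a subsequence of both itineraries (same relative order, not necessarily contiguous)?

4

One common subsequence of length 4: Perth [1,1] → Doha [3,5] → Perth [4,6] → Hanoi [5,7]. Since dp[8][7] = 4, nothing longer is possible.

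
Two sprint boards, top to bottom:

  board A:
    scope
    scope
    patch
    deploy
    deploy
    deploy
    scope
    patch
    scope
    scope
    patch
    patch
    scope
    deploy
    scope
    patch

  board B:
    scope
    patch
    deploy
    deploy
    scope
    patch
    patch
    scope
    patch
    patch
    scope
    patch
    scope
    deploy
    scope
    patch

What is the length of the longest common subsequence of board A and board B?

13

Pick scope [2,1] → patch [3,2] → deploy [5,3] → deploy [6,4] → scope [7,5] → patch [8,7] → scope [9,8] → scope [10,11] → patch [12,12] → scope [13,13] → deploy [14,14] → scope [15,15] → patch [16,16]; all 13 tasks appear in both, in order. Since dp[16][16] = 13, nothing longer is possible.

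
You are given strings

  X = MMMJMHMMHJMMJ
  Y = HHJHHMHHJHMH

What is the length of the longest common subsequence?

6

Match J [4,3], M [5,6], H [6,7], H [9,8], J [10,9], M [11,11] — 6 characters in the same relative order in both, and the DP table's final entry dp[13][12] is also 6, so no common subsequence is longer.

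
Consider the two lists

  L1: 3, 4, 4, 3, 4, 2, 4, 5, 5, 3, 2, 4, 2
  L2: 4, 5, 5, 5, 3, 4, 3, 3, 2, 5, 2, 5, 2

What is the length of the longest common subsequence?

Taking 3 (L1 #1, L2 #5), 4 (L1 #2, L2 #6), 3 (L1 #4, L2 #8), 2 (L1 #6, L2 #9), 5 (L1 #8, L2 #10), 5 (L1 #9, L2 #12), 2 (L1 #13, L2 #13) gives a common subsequence of length 7. The LCS DP gives dp[13][13] = 7, so this is optimal.

7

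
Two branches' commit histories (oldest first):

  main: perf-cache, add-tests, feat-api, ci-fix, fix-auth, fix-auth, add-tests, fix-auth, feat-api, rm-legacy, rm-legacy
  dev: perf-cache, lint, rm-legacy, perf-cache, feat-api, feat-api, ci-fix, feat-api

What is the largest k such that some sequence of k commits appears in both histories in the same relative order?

Taking perf-cache [1,4] → feat-api [3,6] → ci-fix [4,7] → feat-api [9,8] gives a common subsequence of length 4. Since dp[11][8] = 4, nothing longer is possible.

4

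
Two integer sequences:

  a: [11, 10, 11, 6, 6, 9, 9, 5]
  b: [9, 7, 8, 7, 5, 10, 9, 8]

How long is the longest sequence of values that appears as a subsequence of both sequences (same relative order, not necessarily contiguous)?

Taking 10 at a[2]=b[6] → 9 at a[6]=b[7] gives a common subsequence of length 2, and the DP table's final entry dp[8][8] is also 2, so no common subsequence is longer.

2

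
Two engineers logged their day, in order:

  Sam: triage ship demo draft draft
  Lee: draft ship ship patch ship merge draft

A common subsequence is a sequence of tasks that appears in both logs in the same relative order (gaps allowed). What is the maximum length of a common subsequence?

2

Pick ship (Sam #2, Lee #5), draft (Sam #5, Lee #7); all 2 tasks appear in both, in order. The LCS DP gives dp[5][7] = 2, so this is optimal.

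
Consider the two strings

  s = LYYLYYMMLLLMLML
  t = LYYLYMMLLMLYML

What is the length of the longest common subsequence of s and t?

13

Taking L (s #1, t #1) → Y (s #2, t #2) → Y (s #3, t #3) → L (s #4, t #4) → Y (s #6, t #5) → M (s #7, t #6) → M (s #8, t #7) → L (s #10, t #8) → L (s #11, t #9) → M (s #12, t #10) → L (s #13, t #11) → M (s #14, t #13) → L (s #15, t #14) gives a common subsequence of length 13. dp[15][14] = 13 confirms this is the maximum.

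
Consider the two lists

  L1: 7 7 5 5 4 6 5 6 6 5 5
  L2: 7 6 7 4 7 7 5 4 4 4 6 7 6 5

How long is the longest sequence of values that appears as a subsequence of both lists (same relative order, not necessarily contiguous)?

7

One common subsequence of length 7: 7 at L1[1]=L2[5]; then 7 at L1[2]=L2[6]; then 5 at L1[3]=L2[7]; then 4 at L1[5]=L2[10]; then 6 at L1[6]=L2[11]; then 6 at L1[9]=L2[13]; then 5 at L1[11]=L2[14]. dp[11][14] = 7 confirms this is the maximum.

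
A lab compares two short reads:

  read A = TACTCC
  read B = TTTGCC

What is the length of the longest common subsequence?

4

Pick T [1,2], then T [4,3], then C [5,5], then C [6,6]; all 4 bases appear in both, in order. dp[6][6] = 4 confirms this is the maximum.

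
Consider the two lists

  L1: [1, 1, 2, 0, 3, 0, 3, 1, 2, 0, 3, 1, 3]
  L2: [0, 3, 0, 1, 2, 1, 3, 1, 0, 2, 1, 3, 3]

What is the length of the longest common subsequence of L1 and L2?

8

One common subsequence of length 8: 0 at L1[4]=L2[1], then 3 at L1[5]=L2[2], then 0 at L1[6]=L2[3], then 3 at L1[7]=L2[7], then 1 at L1[8]=L2[8], then 2 at L1[9]=L2[10], then 3 at L1[11]=L2[12], then 3 at L1[13]=L2[13]. The LCS DP gives dp[13][13] = 8, so this is optimal.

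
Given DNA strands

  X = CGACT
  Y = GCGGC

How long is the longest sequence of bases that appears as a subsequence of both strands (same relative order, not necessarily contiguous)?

3

Taking C (X #1, Y #2), then G (X #2, Y #4), then C (X #4, Y #5) gives a common subsequence of length 3. Since dp[5][5] = 3, nothing longer is possible.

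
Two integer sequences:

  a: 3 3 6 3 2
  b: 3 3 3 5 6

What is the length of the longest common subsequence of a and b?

Taking 3 (a #1, b #2), then 3 (a #2, b #3), then 6 (a #3, b #5) gives a common subsequence of length 3. The LCS DP gives dp[5][5] = 3, so this is optimal.

3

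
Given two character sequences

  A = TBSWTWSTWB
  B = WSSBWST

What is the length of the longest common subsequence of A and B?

Let dp[i][j] be the LCS length of the first i characters of A and the first j characters of B. dp[i][j] = dp[i-1][j-1]+1 when the i-th and j-th characters match, else max(dp[i-1][j], dp[i][j-1]).
    ·  W  S  S  B  W  S  T
 ·  0  0  0  0  0  0  0  0
 T  0  0  0  0  0  0  0  1
 B  0  0  0  0  1  1  1  1
 S  0  0  1  1  1  1  2  2
 W  0  1  1  1  1  2  2  2
 T  0  1  1  1  1  2  2  3
 W  0  1  1  1  1  2  2  3
 S  0  1  2  2  2  2  3  3
 T  0  1  2  2  2  2  3  4
 W  0  1  2  2  2  3  3  4
 B  0  1  2  2  3  3  3  4
dp[10][7] = 4. One LCS (by backtracking along matches): BWST.

4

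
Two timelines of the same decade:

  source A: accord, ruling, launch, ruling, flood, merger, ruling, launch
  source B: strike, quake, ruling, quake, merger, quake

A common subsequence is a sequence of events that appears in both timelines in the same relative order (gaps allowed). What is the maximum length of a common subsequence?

Pick ruling (source A #2, source B #3), then merger (source A #6, source B #5); all 2 events appear in both, in order. The LCS DP gives dp[8][6] = 2, so this is optimal.

2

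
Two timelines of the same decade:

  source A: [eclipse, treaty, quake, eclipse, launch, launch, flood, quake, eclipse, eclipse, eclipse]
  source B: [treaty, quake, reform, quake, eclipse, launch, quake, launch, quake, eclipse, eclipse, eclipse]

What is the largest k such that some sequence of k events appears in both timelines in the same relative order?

9

Taking treaty (source A #2, source B #1) → quake (source A #3, source B #4) → eclipse (source A #4, source B #5) → launch (source A #5, source B #6) → launch (source A #6, source B #8) → quake (source A #8, source B #9) → eclipse (source A #9, source B #10) → eclipse (source A #10, source B #11) → eclipse (source A #11, source B #12) gives a common subsequence of length 9. dp[11][12] = 9 confirms this is the maximum.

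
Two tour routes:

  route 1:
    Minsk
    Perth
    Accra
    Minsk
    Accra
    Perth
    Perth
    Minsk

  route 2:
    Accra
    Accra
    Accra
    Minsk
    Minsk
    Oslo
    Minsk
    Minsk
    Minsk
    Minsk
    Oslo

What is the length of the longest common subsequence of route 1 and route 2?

Pick Minsk at route 1[1]=route 2[8], then Minsk at route 1[4]=route 2[9], then Minsk at route 1[8]=route 2[10]; all 3 stops appear in both, in order. The LCS DP gives dp[8][11] = 3, so this is optimal.

3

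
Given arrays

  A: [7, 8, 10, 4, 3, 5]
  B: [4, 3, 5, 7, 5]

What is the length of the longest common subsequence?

3

Let dp[i][j] be the LCS length of the first i values of A and the first j values of B. dp[i][j] = dp[i-1][j-1]+1 when the i-th and j-th values match, else max(dp[i-1][j], dp[i][j-1]).
    ·  4  3  5  7  5
 ·  0  0  0  0  0  0
 7  0  0  0  0  1  1
 8  0  0  0  0  1  1
10  0  0  0  0  1  1
 4  0  1  1  1  1  1
 3  0  1  2  2  2  2
 5  0  1  2  3  3  3
dp[6][5] = 3. One LCS (by backtracking along matches): 4, 3, 5.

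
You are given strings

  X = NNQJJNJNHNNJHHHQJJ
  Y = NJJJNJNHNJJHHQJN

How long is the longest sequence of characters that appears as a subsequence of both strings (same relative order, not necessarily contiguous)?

13

Match N [1,1], then J [4,3], then J [5,4], then N [6,5], then J [7,6], then N [8,7], then H [9,8], then N [10,9], then J [12,11], then H [14,12], then H [15,13], then Q [16,14], then J [17,15] — 13 characters in the same relative order in both, and the DP table's final entry dp[18][16] is also 13, so no common subsequence is longer.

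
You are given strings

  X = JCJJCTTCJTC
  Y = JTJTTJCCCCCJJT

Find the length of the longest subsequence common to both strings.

Pick J [1,1]; then J [3,3]; then J [4,6]; then C [5,10]; then C [8,11]; then J [9,13]; then T [10,14]; all 7 characters appear in both, in order. The LCS DP gives dp[11][14] = 7, so this is optimal.

7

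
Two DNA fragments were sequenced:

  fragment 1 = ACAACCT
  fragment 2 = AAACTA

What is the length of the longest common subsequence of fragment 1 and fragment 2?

Let dp[i][j] be the LCS length of the first i bases of fragment 1 and the first j bases of fragment 2. dp[i][j] = dp[i-1][j-1]+1 when the i-th and j-th bases match, else max(dp[i-1][j], dp[i][j-1]).
    ·  A  A  A  C  T  A
 ·  0  0  0  0  0  0  0
 A  0  1  1  1  1  1  1
 C  0  1  1  1  2  2  2
 A  0  1  2  2  2  2  3
 A  0  1  2  3  3  3  3
 C  0  1  2  3  4  4  4
 C  0  1  2  3  4  4  4
 T  0  1  2  3  4  5  5
dp[7][6] = 5. One LCS (by backtracking along matches): AAACT.

5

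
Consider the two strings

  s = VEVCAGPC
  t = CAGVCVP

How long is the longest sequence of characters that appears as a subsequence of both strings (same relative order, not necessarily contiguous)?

Let dp[i][j] be the LCS length of the first i characters of s and the first j characters of t. dp[i][j] = dp[i-1][j-1]+1 when the i-th and j-th characters match, else max(dp[i-1][j], dp[i][j-1]).
    ·  C  A  G  V  C  V  P
 ·  0  0  0  0  0  0  0  0
 V  0  0  0  0  1  1  1  1
 E  0  0  0  0  1  1  1  1
 V  0  0  0  0  1  1  2  2
 C  0  1  1  1  1  2  2  2
 A  0  1  2  2  2  2  2  2
 G  0  1  2  3  3  3  3  3
 P  0  1  2  3  3  3  3  4
 C  0  1  2  3  3  4  4  4
dp[8][7] = 4. One LCS (by backtracking along matches): CAGP.

4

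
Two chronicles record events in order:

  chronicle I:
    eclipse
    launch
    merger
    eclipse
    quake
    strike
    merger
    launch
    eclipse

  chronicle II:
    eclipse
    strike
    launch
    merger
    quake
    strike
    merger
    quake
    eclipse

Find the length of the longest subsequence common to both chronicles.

7

One common subsequence of length 7: eclipse [1,1] → launch [2,3] → merger [3,4] → quake [5,5] → strike [6,6] → merger [7,7] → eclipse [9,9]. The LCS DP gives dp[9][9] = 7, so this is optimal.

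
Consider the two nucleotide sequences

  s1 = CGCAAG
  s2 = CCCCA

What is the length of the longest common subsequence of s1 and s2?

3

Let dp[i][j] be the LCS length of the first i bases of s1 and the first j bases of s2. dp[i][j] = dp[i-1][j-1]+1 when the i-th and j-th bases match, else max(dp[i-1][j], dp[i][j-1]).
    ·  C  C  C  C  A
 ·  0  0  0  0  0  0
 C  0  1  1  1  1  1
 G  0  1  1  1  1  1
 C  0  1  2  2  2  2
 A  0  1  2  2  2  3
 A  0  1  2  2  2  3
 G  0  1  2  2  2  3
dp[6][5] = 3. One LCS (by backtracking along matches): CCA.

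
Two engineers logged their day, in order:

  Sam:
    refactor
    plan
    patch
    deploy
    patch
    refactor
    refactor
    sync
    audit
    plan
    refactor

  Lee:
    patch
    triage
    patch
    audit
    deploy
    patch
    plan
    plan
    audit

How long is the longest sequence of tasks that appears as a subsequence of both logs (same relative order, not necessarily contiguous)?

4

Match patch [3,3]; then deploy [4,5]; then patch [5,6]; then audit [9,9] — 4 tasks in the same relative order in both. dp[11][9] = 4 confirms this is the maximum.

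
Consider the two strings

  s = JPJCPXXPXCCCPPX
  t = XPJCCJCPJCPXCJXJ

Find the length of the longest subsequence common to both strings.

8

One common subsequence of length 8: J [1,6], P [2,8], J [3,9], C [4,10], P [8,11], X [9,12], C [10,13], X [15,15]. Since dp[15][16] = 8, nothing longer is possible.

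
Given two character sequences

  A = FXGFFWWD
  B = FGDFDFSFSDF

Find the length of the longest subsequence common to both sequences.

Pick F at A[1]=B[1], G at A[3]=B[2], F at A[4]=B[6], F at A[5]=B[8], D at A[8]=B[10]; all 5 characters appear in both, in order. dp[8][11] = 5 confirms this is the maximum.

5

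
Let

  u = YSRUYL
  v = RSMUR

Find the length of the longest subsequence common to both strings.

Let dp[i][j] be the LCS length of the first i characters of u and the first j characters of v. dp[i][j] = dp[i-1][j-1]+1 when the i-th and j-th characters match, else max(dp[i-1][j], dp[i][j-1]).
    ·  R  S  M  U  R
 ·  0  0  0  0  0  0
 Y  0  0  0  0  0  0
 S  0  0  1  1  1  1
 R  0  1  1  1  1  2
 U  0  1  1  1  2  2
 Y  0  1  1  1  2  2
 L  0  1  1  1  2  2
dp[6][5] = 2. One LCS (by backtracking along matches): SR.

2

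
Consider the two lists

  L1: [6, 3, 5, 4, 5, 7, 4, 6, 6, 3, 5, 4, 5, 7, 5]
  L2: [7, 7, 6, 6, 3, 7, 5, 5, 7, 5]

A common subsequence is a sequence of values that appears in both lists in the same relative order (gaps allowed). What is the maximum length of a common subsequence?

Match 7 [6,2]; then 6 [8,3]; then 6 [9,4]; then 3 [10,5]; then 5 [11,7]; then 5 [13,8]; then 7 [14,9]; then 5 [15,10] — 8 values in the same relative order in both. Since dp[15][10] = 8, nothing longer is possible.

8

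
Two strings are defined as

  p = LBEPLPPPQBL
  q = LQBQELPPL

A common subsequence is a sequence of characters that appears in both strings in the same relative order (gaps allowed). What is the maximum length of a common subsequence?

7

Let dp[i][j] be the LCS length of the first i characters of p and the first j characters of q. dp[i][j] = dp[i-1][j-1]+1 when the i-th and j-th characters match, else max(dp[i-1][j], dp[i][j-1]).
    ·  L  Q  B  Q  E  L  P  P  L
 ·  0  0  0  0  0  0  0  0  0  0
 L  0  1  1  1  1  1  1  1  1  1
 B  0  1  1  2  2  2  2  2  2  2
 E  0  1  1  2  2  3  3  3  3  3
 P  0  1  1  2  2  3  3  4  4  4
 L  0  1  1  2  2  3  4  4  4  5
 P  0  1  1  2  2  3  4  5  5  5
 P  0  1  1  2  2  3  4  5  6  6
 P  0  1  1  2  2  3  4  5  6  6
 Q  0  1  2  2  3  3  4  5  6  6
 B  0  1  2  3  3  3  4  5  6  6
 L  0  1  2  3  3  3  4  5  6  7
dp[11][9] = 7. One LCS (by backtracking along matches): LBELPPL.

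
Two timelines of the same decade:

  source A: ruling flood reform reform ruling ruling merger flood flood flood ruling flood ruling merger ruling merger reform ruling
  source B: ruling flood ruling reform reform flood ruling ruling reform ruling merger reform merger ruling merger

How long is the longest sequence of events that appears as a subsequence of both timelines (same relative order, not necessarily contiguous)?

Taking ruling [1,1], then flood [2,2], then reform [3,4], then reform [4,5], then flood [10,6], then ruling [11,7], then ruling [13,8], then ruling [15,10], then merger [16,11], then reform [17,12], then ruling [18,14] gives a common subsequence of length 11. dp[18][15] = 11 confirms this is the maximum.

11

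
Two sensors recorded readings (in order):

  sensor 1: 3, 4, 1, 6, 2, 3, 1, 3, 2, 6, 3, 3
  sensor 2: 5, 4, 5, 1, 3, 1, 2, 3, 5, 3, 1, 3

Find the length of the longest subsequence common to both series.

7

Taking 4 [2,2], then 1 [3,4], then 3 [6,5], then 1 [7,6], then 3 [8,8], then 3 [11,10], then 3 [12,12] gives a common subsequence of length 7, and the DP table's final entry dp[12][12] is also 7, so no common subsequence is longer.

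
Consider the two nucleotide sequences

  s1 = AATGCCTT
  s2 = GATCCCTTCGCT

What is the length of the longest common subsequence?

Let dp[i][j] be the LCS length of the first i bases of s1 and the first j bases of s2. dp[i][j] = dp[i-1][j-1]+1 when the i-th and j-th bases match, else max(dp[i-1][j], dp[i][j-1]).
    ·  G  A  T  C  C  C  T  T  C  G  C  T
 ·  0  0  0  0  0  0  0  0  0  0  0  0  0
 A  0  0  1  1  1  1  1  1  1  1  1  1  1
 A  0  0  1  1  1  1  1  1  1  1  1  1  1
 T  0  0  1  2  2  2  2  2  2  2  2  2  2
 G  0  1  1  2  2  2  2  2  2  2  3  3  3
 C  0  1  1  2  3  3  3  3  3  3  3  4  4
 C  0  1  1  2  3  4  4  4  4  4  4  4  4
 T  0  1  1  2  3  4  4  5  5  5  5  5  5
 T  0  1  1  2  3  4  4  5  6  6  6  6  6
dp[8][12] = 6. One LCS (by backtracking along matches): ATCCTT.

6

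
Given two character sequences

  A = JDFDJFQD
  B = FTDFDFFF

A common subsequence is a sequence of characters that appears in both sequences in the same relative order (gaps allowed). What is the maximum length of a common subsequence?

Pick D [2,3], F [3,4], D [4,5], F [6,8]; all 4 characters appear in both, in order. Since dp[8][8] = 4, nothing longer is possible.

4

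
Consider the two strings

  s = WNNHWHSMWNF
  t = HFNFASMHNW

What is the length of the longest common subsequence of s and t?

Let dp[i][j] be the LCS length of the first i characters of s and the first j characters of t. dp[i][j] = dp[i-1][j-1]+1 when the i-th and j-th characters match, else max(dp[i-1][j], dp[i][j-1]).
    ·  H  F  N  F  A  S  M  H  N  W
 ·  0  0  0  0  0  0  0  0  0  0  0
 W  0  0  0  0  0  0  0  0  0  0  1
 N  0  0  0  1  1  1  1  1  1  1  1
 N  0  0  0  1  1  1  1  1  1  2  2
 H  0  1  1  1  1  1  1  1  2  2  2
 W  0  1  1  1  1  1  1  1  2  2  3
 H  0  1  1  1  1  1  1  1  2  2  3
 S  0  1  1  1  1  1  2  2  2  2  3
 M  0  1  1  1  1  1  2  3  3  3  3
 W  0  1  1  1  1  1  2  3  3  3  4
 N  0  1  1  2  2  2  2  3  3  4  4
 F  0  1  2  2  3  3  3  3  3  4  4
dp[11][10] = 4. One LCS (by backtracking along matches): NSMW.

4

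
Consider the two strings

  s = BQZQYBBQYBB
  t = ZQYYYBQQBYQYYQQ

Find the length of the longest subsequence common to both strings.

7

Pick Z at s[3]=t[1], Q at s[4]=t[2], Y at s[5]=t[5], B at s[6]=t[6], B at s[7]=t[9], Q at s[8]=t[11], Y at s[9]=t[13]; all 7 characters appear in both, in order. Since dp[11][15] = 7, nothing longer is possible.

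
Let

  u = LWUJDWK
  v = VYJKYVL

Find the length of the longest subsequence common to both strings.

2

Let dp[i][j] be the LCS length of the first i characters of u and the first j characters of v. dp[i][j] = dp[i-1][j-1]+1 when the i-th and j-th characters match, else max(dp[i-1][j], dp[i][j-1]).
    ·  V  Y  J  K  Y  V  L
 ·  0  0  0  0  0  0  0  0
 L  0  0  0  0  0  0  0  1
 W  0  0  0  0  0  0  0  1
 U  0  0  0  0  0  0  0  1
 J  0  0  0  1  1  1  1  1
 D  0  0  0  1  1  1  1  1
 W  0  0  0  1  1  1  1  1
 K  0  0  0  1  2  2  2  2
dp[7][7] = 2. One LCS (by backtracking along matches): JK.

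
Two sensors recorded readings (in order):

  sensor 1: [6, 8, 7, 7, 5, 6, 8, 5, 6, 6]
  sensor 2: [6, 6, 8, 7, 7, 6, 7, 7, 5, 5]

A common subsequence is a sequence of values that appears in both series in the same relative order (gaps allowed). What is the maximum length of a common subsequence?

Let dp[i][j] be the LCS length of the first i values of sensor 1 and the first j values of sensor 2. dp[i][j] = dp[i-1][j-1]+1 when the i-th and j-th values match, else max(dp[i-1][j], dp[i][j-1]).
    ·  6  6  8  7  7  6  7  7  5  5
 ·  0  0  0  0  0  0  0  0  0  0  0
 6  0  1  1  1  1  1  1  1  1  1  1
 8  0  1  1  2  2  2  2  2  2  2  2
 7  0  1  1  2  3  3  3  3  3  3  3
 7  0  1  1  2  3  4  4  4  4  4  4
 5  0  1  1  2  3  4  4  4  4  5  5
 6  0  1  2  2  3  4  5  5  5  5  5
 8  0  1  2  3  3  4  5  5  5  5  5
 5  0  1  2  3  3  4  5  5  5  6  6
 6  0  1  2  3  3  4  5  5  5  6  6
 6  0  1  2  3  3  4  5  5  5  6  6
dp[10][10] = 6. One LCS (by backtracking along matches): 6, 8, 7, 7, 5, 5.

6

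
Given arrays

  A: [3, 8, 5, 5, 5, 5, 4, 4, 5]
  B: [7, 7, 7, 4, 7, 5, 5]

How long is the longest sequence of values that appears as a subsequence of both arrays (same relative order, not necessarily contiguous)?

Let dp[i][j] be the LCS length of the first i values of A and the first j values of B. dp[i][j] = dp[i-1][j-1]+1 when the i-th and j-th values match, else max(dp[i-1][j], dp[i][j-1]).
    ·  7  7  7  4  7  5  5
 ·  0  0  0  0  0  0  0  0
 3  0  0  0  0  0  0  0  0
 8  0  0  0  0  0  0  0  0
 5  0  0  0  0  0  0  1  1
 5  0  0  0  0  0  0  1  2
 5  0  0  0  0  0  0  1  2
 5  0  0  0  0  0  0  1  2
 4  0  0  0  0  1  1  1  2
 4  0  0  0  0  1  1  1  2
 5  0  0  0  0  1  1  2  2
dp[9][7] = 2. One LCS (by backtracking along matches): 5, 5.

2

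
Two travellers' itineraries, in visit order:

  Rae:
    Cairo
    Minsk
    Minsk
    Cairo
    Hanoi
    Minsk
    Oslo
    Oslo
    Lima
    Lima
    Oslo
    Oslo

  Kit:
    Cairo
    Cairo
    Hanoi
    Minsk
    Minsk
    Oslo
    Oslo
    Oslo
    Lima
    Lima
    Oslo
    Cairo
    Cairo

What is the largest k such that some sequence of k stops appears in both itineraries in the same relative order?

Taking Cairo [1,1], Cairo [4,2], Hanoi [5,3], Minsk [6,5], Oslo [7,7], Oslo [8,8], Lima [9,9], Lima [10,10], Oslo [11,11] gives a common subsequence of length 9, and the DP table's final entry dp[12][13] is also 9, so no common subsequence is longer.

9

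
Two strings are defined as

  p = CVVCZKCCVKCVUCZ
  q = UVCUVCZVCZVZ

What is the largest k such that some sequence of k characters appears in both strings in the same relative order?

Match C (p #1, q #3); then V (p #3, q #5); then C (p #4, q #6); then Z (p #5, q #7); then V (p #9, q #8); then C (p #11, q #9); then V (p #12, q #11); then Z (p #15, q #12) — 8 characters in the same relative order in both, and the DP table's final entry dp[15][12] is also 8, so no common subsequence is longer.

8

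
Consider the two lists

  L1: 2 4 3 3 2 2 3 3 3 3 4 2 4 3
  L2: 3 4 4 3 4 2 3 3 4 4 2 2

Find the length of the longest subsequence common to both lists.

7

Pick 4 [2,3]; then 3 [3,4]; then 2 [6,6]; then 3 [7,7]; then 3 [8,8]; then 4 [11,10]; then 2 [12,12]; all 7 values appear in both, in order, and the DP table's final entry dp[14][12] is also 7, so no common subsequence is longer.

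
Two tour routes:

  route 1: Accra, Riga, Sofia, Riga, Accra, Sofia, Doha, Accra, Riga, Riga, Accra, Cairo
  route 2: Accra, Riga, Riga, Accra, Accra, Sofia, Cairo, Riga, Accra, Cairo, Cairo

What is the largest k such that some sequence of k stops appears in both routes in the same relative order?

8

Match Accra (route 1 #1, route 2 #1); then Riga (route 1 #2, route 2 #2); then Riga (route 1 #4, route 2 #3); then Accra (route 1 #5, route 2 #5); then Sofia (route 1 #6, route 2 #6); then Riga (route 1 #10, route 2 #8); then Accra (route 1 #11, route 2 #9); then Cairo (route 1 #12, route 2 #11) — 8 stops in the same relative order in both. The LCS DP gives dp[12][11] = 8, so this is optimal.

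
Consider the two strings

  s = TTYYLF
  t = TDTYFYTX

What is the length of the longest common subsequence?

Let dp[i][j] be the LCS length of the first i characters of s and the first j characters of t. dp[i][j] = dp[i-1][j-1]+1 when the i-th and j-th characters match, else max(dp[i-1][j], dp[i][j-1]).
    ·  T  D  T  Y  F  Y  T  X
 ·  0  0  0  0  0  0  0  0  0
 T  0  1  1  1  1  1  1  1  1
 T  0  1  1  2  2  2  2  2  2
 Y  0  1  1  2  3  3  3  3  3
 Y  0  1  1  2  3  3  4  4  4
 L  0  1  1  2  3  3  4  4  4
 F  0  1  1  2  3  4  4  4  4
dp[6][8] = 4. One LCS (by backtracking along matches): TTYY.

4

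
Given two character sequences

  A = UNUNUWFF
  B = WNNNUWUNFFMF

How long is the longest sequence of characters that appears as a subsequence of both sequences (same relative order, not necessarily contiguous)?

Pick N (A #2, B #3); then N (A #4, B #4); then U (A #5, B #5); then W (A #6, B #6); then F (A #7, B #10); then F (A #8, B #12); all 6 characters appear in both, in order. The LCS DP gives dp[8][12] = 6, so this is optimal.

6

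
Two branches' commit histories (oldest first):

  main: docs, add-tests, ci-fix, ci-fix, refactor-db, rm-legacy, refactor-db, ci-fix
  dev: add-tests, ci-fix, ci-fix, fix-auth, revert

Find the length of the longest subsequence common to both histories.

Match add-tests at main[2]=dev[1]; then ci-fix at main[3]=dev[2]; then ci-fix at main[4]=dev[3] — 3 commits in the same relative order in both, and the DP table's final entry dp[8][5] is also 3, so no common subsequence is longer.

3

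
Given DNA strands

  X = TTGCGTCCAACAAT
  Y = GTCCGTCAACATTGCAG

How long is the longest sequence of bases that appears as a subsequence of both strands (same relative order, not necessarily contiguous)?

One common subsequence of length 10: T at X[1]=Y[2], then C at X[4]=Y[4], then G at X[5]=Y[5], then T at X[6]=Y[6], then C at X[8]=Y[7], then A at X[9]=Y[8], then A at X[10]=Y[9], then C at X[11]=Y[10], then A at X[12]=Y[11], then A at X[13]=Y[16]. Since dp[14][17] = 10, nothing longer is possible.

10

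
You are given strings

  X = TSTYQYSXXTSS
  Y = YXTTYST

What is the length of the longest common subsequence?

5

Pick T at X[1]=Y[3]; then T at X[3]=Y[4]; then Y at X[6]=Y[5]; then S at X[7]=Y[6]; then T at X[10]=Y[7]; all 5 characters appear in both, in order. dp[12][7] = 5 confirms this is the maximum.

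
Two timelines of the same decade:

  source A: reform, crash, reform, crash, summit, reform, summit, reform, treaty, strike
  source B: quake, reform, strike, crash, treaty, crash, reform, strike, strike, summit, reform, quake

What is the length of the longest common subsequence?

6

One common subsequence of length 6: reform [1,2]; then crash [2,4]; then crash [4,6]; then reform [6,7]; then summit [7,10]; then reform [8,11], and the DP table's final entry dp[10][12] is also 6, so no common subsequence is longer.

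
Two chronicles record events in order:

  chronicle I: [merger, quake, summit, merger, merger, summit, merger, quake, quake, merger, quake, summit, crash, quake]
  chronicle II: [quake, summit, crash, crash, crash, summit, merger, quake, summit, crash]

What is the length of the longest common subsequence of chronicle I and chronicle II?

7

One common subsequence of length 7: quake at chronicle I[2]=chronicle II[1], then summit at chronicle I[3]=chronicle II[2], then summit at chronicle I[6]=chronicle II[6], then merger at chronicle I[10]=chronicle II[7], then quake at chronicle I[11]=chronicle II[8], then summit at chronicle I[12]=chronicle II[9], then crash at chronicle I[13]=chronicle II[10], and the DP table's final entry dp[14][10] is also 7, so no common subsequence is longer.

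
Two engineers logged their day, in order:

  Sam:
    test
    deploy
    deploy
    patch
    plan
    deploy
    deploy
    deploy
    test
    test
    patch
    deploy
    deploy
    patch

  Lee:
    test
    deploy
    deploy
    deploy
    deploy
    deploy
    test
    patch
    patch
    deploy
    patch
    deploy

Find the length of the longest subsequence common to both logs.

10

Taking test (Sam #1, Lee #1) → deploy (Sam #2, Lee #2) → deploy (Sam #3, Lee #3) → deploy (Sam #6, Lee #4) → deploy (Sam #7, Lee #5) → deploy (Sam #8, Lee #6) → test (Sam #9, Lee #7) → patch (Sam #11, Lee #9) → deploy (Sam #12, Lee #10) → deploy (Sam #13, Lee #12) gives a common subsequence of length 10, and the DP table's final entry dp[14][12] is also 10, so no common subsequence is longer.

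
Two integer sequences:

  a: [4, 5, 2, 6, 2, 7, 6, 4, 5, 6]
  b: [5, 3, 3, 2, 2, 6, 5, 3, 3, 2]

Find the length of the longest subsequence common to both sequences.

5

Let dp[i][j] be the LCS length of the first i values of a and the first j values of b. dp[i][j] = dp[i-1][j-1]+1 when the i-th and j-th values match, else max(dp[i-1][j], dp[i][j-1]).
    ·  5  3  3  2  2  6  5  3  3  2
 ·  0  0  0  0  0  0  0  0  0  0  0
 4  0  0  0  0  0  0  0  0  0  0  0
 5  0  1  1  1  1  1  1  1  1  1  1
 2  0  1  1  1  2  2  2  2  2  2  2
 6  0  1  1  1  2  2  3  3  3  3  3
 2  0  1  1  1  2  3  3  3  3  3  4
 7  0  1  1  1  2  3  3  3  3  3  4
 6  0  1  1  1  2  3  4  4  4  4  4
 4  0  1  1  1  2  3  4  4  4  4  4
 5  0  1  1  1  2  3  4  5  5  5  5
 6  0  1  1  1  2  3  4  5  5  5  5
dp[10][10] = 5. One LCS (by backtracking along matches): 5, 2, 2, 6, 5.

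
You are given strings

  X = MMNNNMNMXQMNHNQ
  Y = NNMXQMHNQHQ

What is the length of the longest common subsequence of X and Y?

Taking N [5,1]; then N [7,2]; then M [8,3]; then X [9,4]; then Q [10,5]; then M [11,6]; then N [12,8]; then H [13,10]; then Q [15,11] gives a common subsequence of length 9. The LCS DP gives dp[15][11] = 9, so this is optimal.

9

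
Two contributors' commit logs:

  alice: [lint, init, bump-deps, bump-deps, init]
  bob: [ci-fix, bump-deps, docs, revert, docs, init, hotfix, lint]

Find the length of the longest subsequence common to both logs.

2

Taking bump-deps (alice #3, bob #2), then init (alice #5, bob #6) gives a common subsequence of length 2. The LCS DP gives dp[5][8] = 2, so this is optimal.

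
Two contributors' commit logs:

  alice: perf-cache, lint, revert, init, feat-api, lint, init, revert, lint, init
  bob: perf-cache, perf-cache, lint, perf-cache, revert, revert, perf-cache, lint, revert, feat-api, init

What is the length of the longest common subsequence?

6

Taking perf-cache (alice #1, bob #2), then lint (alice #2, bob #3), then revert (alice #3, bob #6), then lint (alice #6, bob #8), then revert (alice #8, bob #9), then init (alice #10, bob #11) gives a common subsequence of length 6. The LCS DP gives dp[10][11] = 6, so this is optimal.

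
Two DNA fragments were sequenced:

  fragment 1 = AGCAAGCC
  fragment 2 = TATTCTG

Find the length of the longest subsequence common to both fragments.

One common subsequence of length 3: A at fragment 1[1]=fragment 2[2] → C at fragment 1[3]=fragment 2[5] → G at fragment 1[6]=fragment 2[7]. dp[8][7] = 3 confirms this is the maximum.

3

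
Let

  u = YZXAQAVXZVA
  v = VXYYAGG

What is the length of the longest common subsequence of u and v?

3

Let dp[i][j] be the LCS length of the first i characters of u and the first j characters of v. dp[i][j] = dp[i-1][j-1]+1 when the i-th and j-th characters match, else max(dp[i-1][j], dp[i][j-1]).
    ·  V  X  Y  Y  A  G  G
 ·  0  0  0  0  0  0  0  0
 Y  0  0  0  1  1  1  1  1
 Z  0  0  0  1  1  1  1  1
 X  0  0  1  1  1  1  1  1
 A  0  0  1  1  1  2  2  2
 Q  0  0  1  1  1  2  2  2
 A  0  0  1  1  1  2  2  2
 V  0  1  1  1  1  2  2  2
 X  0  1  2  2  2  2  2  2
 Z  0  1  2  2  2  2  2  2
 V  0  1  2  2  2  2  2  2
 A  0  1  2  2  2  3  3  3
dp[11][7] = 3. One LCS (by backtracking along matches): VXA.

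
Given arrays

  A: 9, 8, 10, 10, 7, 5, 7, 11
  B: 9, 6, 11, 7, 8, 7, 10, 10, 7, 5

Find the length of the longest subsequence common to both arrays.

6

Let dp[i][j] be the LCS length of the first i values of A and the first j values of B. dp[i][j] = dp[i-1][j-1]+1 when the i-th and j-th values match, else max(dp[i-1][j], dp[i][j-1]).
    ·  9  6 11  7  8  7 10 10  7  5
 ·  0  0  0  0  0  0  0  0  0  0  0
 9  0  1  1  1  1  1  1  1  1  1  1
 8  0  1  1  1  1  2  2  2  2  2  2
10  0  1  1  1  1  2  2  3  3  3  3
10  0  1  1  1  1  2  2  3  4  4  4
 7  0  1  1  1  2  2  3  3  4  5  5
 5  0  1  1  1  2  2  3  3  4  5  6
 7  0  1  1  1  2  2  3  3  4  5  6
11  0  1  1  2  2  2  3  3  4  5  6
dp[8][10] = 6. One LCS (by backtracking along matches): 9, 8, 10, 10, 7, 5.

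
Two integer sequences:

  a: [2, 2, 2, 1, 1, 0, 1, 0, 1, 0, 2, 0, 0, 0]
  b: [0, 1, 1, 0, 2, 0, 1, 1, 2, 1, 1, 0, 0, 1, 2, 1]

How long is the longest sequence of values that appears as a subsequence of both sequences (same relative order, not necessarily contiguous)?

8

Pick 2 (a #1, b #5); then 2 (a #3, b #9); then 1 (a #4, b #10); then 1 (a #5, b #11); then 0 (a #6, b #12); then 0 (a #8, b #13); then 1 (a #9, b #14); then 2 (a #11, b #15); all 8 values appear in both, in order, and the DP table's final entry dp[14][16] is also 8, so no common subsequence is longer.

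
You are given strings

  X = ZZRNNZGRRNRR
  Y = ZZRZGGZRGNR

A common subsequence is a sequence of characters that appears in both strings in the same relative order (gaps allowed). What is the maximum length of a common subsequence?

8

Let dp[i][j] be the LCS length of the first i characters of X and the first j characters of Y. dp[i][j] = dp[i-1][j-1]+1 when the i-th and j-th characters match, else max(dp[i-1][j], dp[i][j-1]).
    ·  Z  Z  R  Z  G  G  Z  R  G  N  R
 ·  0  0  0  0  0  0  0  0  0  0  0  0
 Z  0  1  1  1  1  1  1  1  1  1  1  1
 Z  0  1  2  2  2  2  2  2  2  2  2  2
 R  0  1  2  3  3  3  3  3  3  3  3  3
 N  0  1  2  3  3  3  3  3  3  3  4  4
 N  0  1  2  3  3  3  3  3  3  3  4  4
 Z  0  1  2  3  4  4  4  4  4  4  4  4
 G  0  1  2  3  4  5  5  5  5  5  5  5
 R  0  1  2  3  4  5  5  5  6  6  6  6
 R  0  1  2  3  4  5  5  5  6  6  6  7
 N  0  1  2  3  4  5  5  5  6  6  7  7
 R  0  1  2  3  4  5  5  5  6  6  7  8
 R  0  1  2  3  4  5  5  5  6  6  7  8
dp[12][11] = 8. One LCS (by backtracking along matches): ZZRZGRNR.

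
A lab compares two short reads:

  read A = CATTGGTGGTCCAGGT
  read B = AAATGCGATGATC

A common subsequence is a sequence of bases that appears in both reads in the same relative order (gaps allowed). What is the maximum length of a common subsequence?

Match A (read A #2, read B #3), then T (read A #4, read B #4), then G (read A #5, read B #5), then G (read A #6, read B #7), then T (read A #7, read B #9), then G (read A #8, read B #10), then T (read A #10, read B #12), then C (read A #12, read B #13) — 8 bases in the same relative order in both. Since dp[16][13] = 8, nothing longer is possible.

8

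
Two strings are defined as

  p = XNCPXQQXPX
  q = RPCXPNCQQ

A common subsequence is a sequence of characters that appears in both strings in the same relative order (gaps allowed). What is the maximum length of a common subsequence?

5

Match X at p[1]=q[4] → N at p[2]=q[6] → C at p[3]=q[7] → Q at p[6]=q[8] → Q at p[7]=q[9] — 5 characters in the same relative order in both. The LCS DP gives dp[10][9] = 5, so this is optimal.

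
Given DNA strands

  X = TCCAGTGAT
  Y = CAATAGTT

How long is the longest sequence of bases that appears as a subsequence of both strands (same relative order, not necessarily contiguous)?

5

Match T (X #1, Y #4); then A (X #4, Y #5); then G (X #5, Y #6); then T (X #6, Y #7); then T (X #9, Y #8) — 5 bases in the same relative order in both. The LCS DP gives dp[9][8] = 5, so this is optimal.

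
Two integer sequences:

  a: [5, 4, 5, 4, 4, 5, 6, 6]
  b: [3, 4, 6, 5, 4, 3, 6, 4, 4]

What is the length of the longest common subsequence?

4

One common subsequence of length 4: 5 (a #1, b #4), 4 (a #2, b #5), 4 (a #4, b #8), 4 (a #5, b #9). dp[8][9] = 4 confirms this is the maximum.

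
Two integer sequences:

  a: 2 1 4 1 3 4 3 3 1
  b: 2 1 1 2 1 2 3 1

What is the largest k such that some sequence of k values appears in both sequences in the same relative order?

One common subsequence of length 5: 2 at a[1]=b[1] → 1 at a[2]=b[3] → 1 at a[4]=b[5] → 3 at a[8]=b[7] → 1 at a[9]=b[8], and the DP table's final entry dp[9][8] is also 5, so no common subsequence is longer.

5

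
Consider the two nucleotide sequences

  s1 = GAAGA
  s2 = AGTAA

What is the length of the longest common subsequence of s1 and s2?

3

Match G (s1 #1, s2 #2) → A (s1 #3, s2 #4) → A (s1 #5, s2 #5) — 3 bases in the same relative order in both, and the DP table's final entry dp[5][5] is also 3, so no common subsequence is longer.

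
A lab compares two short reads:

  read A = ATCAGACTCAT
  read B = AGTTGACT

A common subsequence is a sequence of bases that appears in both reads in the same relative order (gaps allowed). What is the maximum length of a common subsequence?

Let dp[i][j] be the LCS length of the first i bases of read A and the first j bases of read B. dp[i][j] = dp[i-1][j-1]+1 when the i-th and j-th bases match, else max(dp[i-1][j], dp[i][j-1]).
    ·  A  G  T  T  G  A  C  T
 ·  0  0  0  0  0  0  0  0  0
 A  0  1  1  1  1  1  1  1  1
 T  0  1  1  2  2  2  2  2  2
 C  0  1  1  2  2  2  2  3  3
 A  0  1  1  2  2  2  3  3  3
 G  0  1  2  2  2  3  3  3  3
 A  0  1  2  2  2  3  4  4  4
 C  0  1  2  2  2  3  4  5  5
 T  0  1  2  3  3  3  4  5  6
 C  0  1  2  3  3  3  4  5  6
 A  0  1  2  3  3  3  4  5  6
 T  0  1  2  3  4  4  4  5  6
dp[11][8] = 6. One LCS (by backtracking along matches): ATGACT.

6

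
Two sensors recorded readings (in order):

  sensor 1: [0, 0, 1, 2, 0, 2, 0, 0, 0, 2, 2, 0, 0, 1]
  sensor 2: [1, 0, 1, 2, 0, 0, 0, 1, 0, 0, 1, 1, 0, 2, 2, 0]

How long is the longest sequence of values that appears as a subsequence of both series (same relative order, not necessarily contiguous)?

Match 0 (sensor 1 #2, sensor 2 #2) → 1 (sensor 1 #3, sensor 2 #3) → 2 (sensor 1 #4, sensor 2 #4) → 0 (sensor 1 #5, sensor 2 #7) → 0 (sensor 1 #7, sensor 2 #9) → 0 (sensor 1 #8, sensor 2 #10) → 0 (sensor 1 #9, sensor 2 #13) → 2 (sensor 1 #10, sensor 2 #14) → 2 (sensor 1 #11, sensor 2 #15) → 0 (sensor 1 #13, sensor 2 #16) — 10 values in the same relative order in both. The LCS DP gives dp[14][16] = 10, so this is optimal.

10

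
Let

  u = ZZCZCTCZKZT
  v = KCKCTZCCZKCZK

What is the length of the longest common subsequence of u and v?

7

Taking C [3,4], Z [4,6], C [5,7], C [7,8], Z [8,9], K [9,10], Z [10,12] gives a common subsequence of length 7. Since dp[11][13] = 7, nothing longer is possible.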